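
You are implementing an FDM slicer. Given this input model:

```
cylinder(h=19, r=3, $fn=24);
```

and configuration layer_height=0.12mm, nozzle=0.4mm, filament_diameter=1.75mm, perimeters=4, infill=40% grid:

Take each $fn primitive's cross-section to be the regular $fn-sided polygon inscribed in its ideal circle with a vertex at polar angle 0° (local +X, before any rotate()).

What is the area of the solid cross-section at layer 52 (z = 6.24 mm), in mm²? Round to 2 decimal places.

At z = 6.24 mm: the r=3 cylinder contributes a regular 24-gon of circumradius 3 (area = (24/2)·3.000²·sin(360°/24) = 27.95 mm²). Overall, the cross-section is a single solid region. Net area = 27.95 mm².

27.95 mm²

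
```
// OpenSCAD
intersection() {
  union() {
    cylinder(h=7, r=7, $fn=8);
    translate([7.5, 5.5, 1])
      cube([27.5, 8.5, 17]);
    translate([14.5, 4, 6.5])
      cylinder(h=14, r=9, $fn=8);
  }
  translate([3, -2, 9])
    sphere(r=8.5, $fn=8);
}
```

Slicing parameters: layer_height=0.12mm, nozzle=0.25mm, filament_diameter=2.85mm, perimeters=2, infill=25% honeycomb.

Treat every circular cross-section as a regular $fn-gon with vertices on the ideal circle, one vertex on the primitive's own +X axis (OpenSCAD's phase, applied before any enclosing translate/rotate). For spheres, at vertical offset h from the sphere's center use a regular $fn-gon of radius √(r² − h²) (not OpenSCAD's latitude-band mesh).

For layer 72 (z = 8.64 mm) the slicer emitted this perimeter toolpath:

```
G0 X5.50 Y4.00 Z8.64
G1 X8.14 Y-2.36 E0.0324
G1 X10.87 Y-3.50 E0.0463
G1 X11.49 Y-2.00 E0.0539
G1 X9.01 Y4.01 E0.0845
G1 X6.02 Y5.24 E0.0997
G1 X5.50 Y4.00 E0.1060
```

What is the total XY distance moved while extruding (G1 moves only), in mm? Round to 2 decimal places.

22.55 mm

Sum the Euclidean lengths of each G1 segment: total = 22.55 mm.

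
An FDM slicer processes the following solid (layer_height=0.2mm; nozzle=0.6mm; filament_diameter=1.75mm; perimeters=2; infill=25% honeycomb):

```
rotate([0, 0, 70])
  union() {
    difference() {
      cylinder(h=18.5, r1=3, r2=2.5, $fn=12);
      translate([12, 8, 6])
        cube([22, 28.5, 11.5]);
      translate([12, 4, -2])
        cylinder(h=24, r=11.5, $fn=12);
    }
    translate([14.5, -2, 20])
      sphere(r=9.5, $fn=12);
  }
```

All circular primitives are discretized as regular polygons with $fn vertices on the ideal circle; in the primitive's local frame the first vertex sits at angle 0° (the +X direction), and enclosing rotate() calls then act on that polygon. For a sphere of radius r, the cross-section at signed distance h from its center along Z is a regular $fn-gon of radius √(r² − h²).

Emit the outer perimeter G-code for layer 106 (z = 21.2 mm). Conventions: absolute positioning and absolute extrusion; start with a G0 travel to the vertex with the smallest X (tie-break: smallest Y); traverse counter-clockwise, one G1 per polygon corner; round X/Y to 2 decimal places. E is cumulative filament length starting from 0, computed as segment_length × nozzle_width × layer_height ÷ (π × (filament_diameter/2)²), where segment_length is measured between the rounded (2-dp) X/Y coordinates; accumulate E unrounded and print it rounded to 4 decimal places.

G0 X-2.44 Y11.31 Z21.20
G1 X-0.38 Y6.88 E0.2437
G1 X3.62 Y4.09 E0.4870
G1 X8.48 Y3.66 E0.7305
G1 X12.90 Y5.72 E0.9738
G1 X15.69 Y9.72 E1.2171
G1 X16.12 Y14.58 E1.4605
G1 X14.06 Y19.00 E1.7038
G1 X10.06 Y21.80 E1.9474
G1 X5.20 Y22.22 E2.1907
G1 X0.78 Y20.16 E2.4340
G1 X-2.02 Y16.16 E2.6776
G1 X-2.44 Y11.31 E2.9205

At z = 21.2 mm: the cone is absent (z outside [0, 18.5]); the cube at (12, 8) is absent (z outside [6, 17.5]); the r=11.5 cylinder at (12, 4) gives a regular 12-gon of circumradius 11.5 (constant along its height); Subtracting the remaining from the first: the first operand is absent here, so nothing remains; the r=9.5 sphere at (14.5, -2) slices to a regular 12-gon of circumradius 9.424 (√(r²−h²) with h=1.2 from center); Merging all regions: only the r=9.5 sphere at (14.5, -2) is present, so the union is just that shape — 1 connected region; (rotated 70° about Z; rotation is an isometry so areas/perimeters/island counts are preserved). The outline is a single polygon with 12 vertices. Extrusion per mm of travel: 0.6 × 0.2 / (π × 0.875²) = 0.049890. Accumulating E over each segment gives final E = 2.9205.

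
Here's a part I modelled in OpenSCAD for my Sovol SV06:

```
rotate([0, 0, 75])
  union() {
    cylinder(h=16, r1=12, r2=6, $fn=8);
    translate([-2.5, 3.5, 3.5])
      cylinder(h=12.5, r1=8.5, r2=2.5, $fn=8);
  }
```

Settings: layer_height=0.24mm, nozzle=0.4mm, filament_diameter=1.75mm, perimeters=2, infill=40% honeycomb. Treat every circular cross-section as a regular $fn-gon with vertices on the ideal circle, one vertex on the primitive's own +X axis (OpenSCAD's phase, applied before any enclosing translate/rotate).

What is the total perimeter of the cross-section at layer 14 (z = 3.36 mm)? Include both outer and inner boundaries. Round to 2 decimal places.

65.76 mm

At z = 3.36 mm: the cone: at t=0.210 of its height the radius interpolates to r₁+(r₂−r₁)t = 10.740, giving a regular 8-gon of that circumradius (perimeter = 2·8·10.740·sin(180°/8) = 65.76 mm); the cone at (-2.5, 3.5) is absent (z outside [3.5, 16]); Taking the union: only the cone is present, so the union is just that shape — boundary = 65.76 mm; (whole slice rotated 75° about Z — lengths, areas and connectivity unchanged). Overall, the cross-section is a single solid region. Total boundary length (outer) = 65.76 mm.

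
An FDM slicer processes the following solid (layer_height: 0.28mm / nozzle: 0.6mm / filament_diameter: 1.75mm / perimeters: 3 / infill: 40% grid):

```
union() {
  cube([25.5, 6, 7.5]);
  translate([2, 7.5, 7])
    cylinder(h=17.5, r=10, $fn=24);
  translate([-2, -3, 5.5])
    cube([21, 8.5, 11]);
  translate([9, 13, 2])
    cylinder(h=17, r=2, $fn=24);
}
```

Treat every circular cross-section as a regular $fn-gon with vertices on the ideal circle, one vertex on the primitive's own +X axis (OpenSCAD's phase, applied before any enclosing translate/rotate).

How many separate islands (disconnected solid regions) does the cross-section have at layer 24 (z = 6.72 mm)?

At z = 6.72 mm: the cube (footprint 25.5×6) is included at this height; the cylinder at (2, 7.5) is not intersected at this z (z outside [7, 24.5]); the cube at (-2, -3) (footprint 21×8.5) is included at this height; the r=2 cylinder at (9, 13) gives a regular 24-gon of circumradius 2 (constant along its height); Combining (union): the regions partially overlap (shared area 104.50 mm²), so overlapping operands fuse into one piece — 2 connected regions. Overall, the cross-section has 2 separate islands. Island count = 2.

2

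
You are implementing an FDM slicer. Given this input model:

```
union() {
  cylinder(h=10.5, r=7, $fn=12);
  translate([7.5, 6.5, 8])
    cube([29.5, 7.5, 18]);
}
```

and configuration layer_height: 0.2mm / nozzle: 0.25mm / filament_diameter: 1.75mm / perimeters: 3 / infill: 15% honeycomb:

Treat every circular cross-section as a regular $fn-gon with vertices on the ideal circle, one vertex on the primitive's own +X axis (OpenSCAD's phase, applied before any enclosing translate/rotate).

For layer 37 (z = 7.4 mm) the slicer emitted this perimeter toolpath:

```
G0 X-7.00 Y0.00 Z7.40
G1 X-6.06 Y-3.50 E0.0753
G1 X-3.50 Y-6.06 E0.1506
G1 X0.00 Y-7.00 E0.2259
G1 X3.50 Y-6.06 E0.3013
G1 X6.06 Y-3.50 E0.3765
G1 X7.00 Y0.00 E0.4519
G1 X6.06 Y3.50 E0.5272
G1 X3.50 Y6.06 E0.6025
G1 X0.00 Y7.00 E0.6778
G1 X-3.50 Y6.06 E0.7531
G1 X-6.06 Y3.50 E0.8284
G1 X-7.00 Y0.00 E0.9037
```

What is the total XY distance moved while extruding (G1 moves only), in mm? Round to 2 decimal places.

43.47 mm

Sum the Euclidean lengths of each G1 segment: total = 43.47 mm.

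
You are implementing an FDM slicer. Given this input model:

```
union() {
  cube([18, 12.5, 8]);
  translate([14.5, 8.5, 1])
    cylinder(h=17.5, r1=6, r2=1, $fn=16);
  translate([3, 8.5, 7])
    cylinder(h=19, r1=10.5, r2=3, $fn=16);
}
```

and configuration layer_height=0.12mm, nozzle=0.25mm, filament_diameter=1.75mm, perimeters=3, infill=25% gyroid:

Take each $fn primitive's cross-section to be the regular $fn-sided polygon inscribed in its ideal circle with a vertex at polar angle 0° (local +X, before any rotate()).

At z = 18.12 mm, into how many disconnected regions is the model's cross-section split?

2

At z = 18.12 mm: the cube does not reach this height (z outside [0, 8]); the cone at (14.5, 8.5) (r1=6→r2=1) has section circumradius 1.109 here — a regular 16-gon; the cone at (3, 8.5) contributes a regular 16-gon of circumradius 6.111 (interpolated between r1=10.5 and r2=3 at t=0.585); Merging all regions: the 2 present regions are separate (no shared area or edge), so areas and boundary lengths simply add and each stays a separate island — 2 connected regions. The result has 2 disconnected regions.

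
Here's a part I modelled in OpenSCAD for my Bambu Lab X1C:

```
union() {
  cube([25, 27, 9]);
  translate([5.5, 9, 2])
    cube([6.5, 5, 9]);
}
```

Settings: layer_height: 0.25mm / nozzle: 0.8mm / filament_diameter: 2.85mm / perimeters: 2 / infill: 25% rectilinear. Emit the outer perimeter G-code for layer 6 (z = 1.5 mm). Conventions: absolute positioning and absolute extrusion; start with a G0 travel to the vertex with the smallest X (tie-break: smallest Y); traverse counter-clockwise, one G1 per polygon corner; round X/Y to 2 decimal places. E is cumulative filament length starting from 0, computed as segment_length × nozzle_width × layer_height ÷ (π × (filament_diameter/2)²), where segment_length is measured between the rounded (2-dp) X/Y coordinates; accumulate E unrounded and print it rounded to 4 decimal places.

At z = 1.5 mm: the 25×27 cube contributes its full rectangle; the cube at (5.5, 9) is absent (z outside [2, 11]); Taking the union: only the 25×27 cube is present, so the union is just that shape — 1 connected region. The outline is a single polygon with 4 vertices. Extrusion per mm of travel: 0.8 × 0.25 / (π × 1.425²) = 0.031351. Accumulating E over each segment gives final E = 3.2605.

G0 X0.00 Y0.00 Z1.50
G1 X25.00 Y0.00 E0.7838
G1 X25.00 Y27.00 E1.6302
G1 X0.00 Y27.00 E2.4140
G1 X0.00 Y0.00 E3.2605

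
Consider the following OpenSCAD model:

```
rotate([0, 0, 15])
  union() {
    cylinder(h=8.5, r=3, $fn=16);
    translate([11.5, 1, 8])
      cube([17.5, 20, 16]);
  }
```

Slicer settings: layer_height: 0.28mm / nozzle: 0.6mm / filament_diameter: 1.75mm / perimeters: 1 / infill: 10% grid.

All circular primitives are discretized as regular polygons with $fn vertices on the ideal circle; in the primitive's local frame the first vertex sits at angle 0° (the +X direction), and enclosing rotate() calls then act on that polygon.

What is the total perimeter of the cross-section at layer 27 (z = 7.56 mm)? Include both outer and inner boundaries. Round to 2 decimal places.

At z = 7.56 mm: the r=3 cylinder gives a regular 16-gon of circumradius 3 (constant along its height) (perimeter = 2·16·3.000·sin(180°/16) = 18.73 mm); the cube at (11.5, 1) does not reach this height (z outside [8, 24]); Taking the union: only the r=3 cylinder is present, so the union is just that shape — boundary = 18.73 mm; (rotated 15° about Z; rotation is an isometry so areas/perimeters/island counts are preserved). Overall, the cross-section is a single solid region. Total boundary length (outer) = 18.73 mm.

18.73 mm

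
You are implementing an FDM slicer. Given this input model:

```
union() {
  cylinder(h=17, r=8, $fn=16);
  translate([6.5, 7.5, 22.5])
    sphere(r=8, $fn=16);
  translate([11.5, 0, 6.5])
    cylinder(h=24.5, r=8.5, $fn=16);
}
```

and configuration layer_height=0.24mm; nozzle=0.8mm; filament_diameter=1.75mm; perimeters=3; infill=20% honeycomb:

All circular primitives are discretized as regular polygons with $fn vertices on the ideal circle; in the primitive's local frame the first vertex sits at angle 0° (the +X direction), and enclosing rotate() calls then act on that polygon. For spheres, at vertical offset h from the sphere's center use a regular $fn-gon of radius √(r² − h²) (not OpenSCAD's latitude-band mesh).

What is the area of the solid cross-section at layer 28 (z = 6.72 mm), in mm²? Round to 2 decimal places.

At z = 6.72 mm: the r=8 cylinder contributes a regular 16-gon of circumradius 8 (area = (16/2)·8.000²·sin(360°/16) = 195.93 mm²); the sphere at (6.5, 7.5) is absent (|z−center|=15.780 > r=8); the r=8.5 cylinder at (11.5, 0) contributes a regular 16-gon of circumradius 8.5 (area = (16/2)·8.500²·sin(360°/16) = 221.19 mm²); Taking the union: the regions partially overlap — summed areas 417.12 mm² minus the doubly-counted overlap 38.04 mm² gives 379.08 mm² — area = 379.08 mm². Overall, the cross-section is a single solid region. Net area = 379.08 mm².

379.08 mm²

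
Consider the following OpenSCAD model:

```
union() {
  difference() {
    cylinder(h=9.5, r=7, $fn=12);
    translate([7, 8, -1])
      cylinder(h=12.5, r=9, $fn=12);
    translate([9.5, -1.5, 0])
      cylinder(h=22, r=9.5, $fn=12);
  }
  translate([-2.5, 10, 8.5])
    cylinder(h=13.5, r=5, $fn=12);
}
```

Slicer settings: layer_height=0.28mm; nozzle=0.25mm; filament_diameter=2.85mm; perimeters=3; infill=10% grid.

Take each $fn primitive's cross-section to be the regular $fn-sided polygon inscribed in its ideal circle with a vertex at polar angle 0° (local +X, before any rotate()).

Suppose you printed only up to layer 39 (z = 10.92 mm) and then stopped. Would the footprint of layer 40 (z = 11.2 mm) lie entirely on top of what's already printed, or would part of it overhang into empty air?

entirely on top

Compare the two slices. At z = 10.92: the cylinder is absent (z outside [0, 9.5]); the r=9 cylinder at (7, 8) contributes a regular 12-gon of circumradius 9 (area = (12/2)·9.000²·sin(360°/12) = 243.00 mm²); the cylinder at (9.5, -1.5): section is a regular 12-gon, circumradius r=9.5 (area = (12/2)·9.500²·sin(360°/12) = 270.75 mm²); After the difference (first − rest): the first operand is absent here, so nothing remains; the cylinder at (-2.5, 10): section is a regular 12-gon, circumradius r=5 (area = (12/2)·5.000²·sin(360°/12) = 75.00 mm²); Taking the union: only the r=5 cylinder at (-2.5, 10) is present, so the union is just that shape — area = 75.00 mm². At z = 11.2: the cylinder is not intersected at this z (z outside [0, 9.5]); the r=9 cylinder at (7, 8) gives a regular 12-gon of circumradius 9 (constant along its height) (area = (12/2)·9.000²·sin(360°/12) = 243.00 mm²); the r=9.5 cylinder at (9.5, -1.5) gives a regular 12-gon of circumradius 9.5 (constant along its height) (area = (12/2)·9.500²·sin(360°/12) = 270.75 mm²); After the difference (first − rest): the first operand is absent here, so nothing remains; the cylinder at (-2.5, 10): section is a regular 12-gon, circumradius r=5 (area = (12/2)·5.000²·sin(360°/12) = 75.00 mm²); Taking the union: only the r=5 cylinder at (-2.5, 10) is present, so the union is just that shape — area = 75.00 mm². Checking containment: the cross-section at z = 11.2 is a subset of the cross-section at z = 10.92.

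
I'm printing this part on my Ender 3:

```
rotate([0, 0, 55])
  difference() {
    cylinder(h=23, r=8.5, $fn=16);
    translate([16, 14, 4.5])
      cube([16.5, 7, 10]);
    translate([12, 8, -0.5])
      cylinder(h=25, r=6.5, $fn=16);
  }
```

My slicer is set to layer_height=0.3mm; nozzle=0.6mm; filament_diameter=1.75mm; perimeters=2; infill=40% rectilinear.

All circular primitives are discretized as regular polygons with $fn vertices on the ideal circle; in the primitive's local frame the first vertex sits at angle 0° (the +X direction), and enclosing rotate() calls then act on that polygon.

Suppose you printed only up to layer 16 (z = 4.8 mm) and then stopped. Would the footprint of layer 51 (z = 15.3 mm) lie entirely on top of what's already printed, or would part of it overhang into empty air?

Compare the two slices. At z = 4.8: the r=8.5 cylinder contributes a regular 16-gon of circumradius 8.5 (area = (16/2)·8.500²·sin(360°/16) = 221.19 mm²); the 16.5×7 cube at (16, 14) contributes its full rectangle (area 115.50 mm²); the cylinder at (12, 8): section is a regular 16-gon, circumradius r=6.5 (area = (16/2)·6.500²·sin(360°/16) = 129.35 mm²); Subtracting the remaining from the first: starting from the r=8.5 cylinder (221.19 mm²), the 16.5×7 cube at (16, 14) misses the remaining region (no effect); the r=6.5 cylinder at (12, 8) partially overlaps it — only the 0.92 mm² overlap (of its 129.35 mm²) is removed, clipping the outline — area = 220.27 mm²; (rotated 55° about Z; rotation is an isometry so areas/perimeters/island counts are preserved). At z = 15.3: the cylinder: section is a regular 16-gon, circumradius r=8.5 (area = (16/2)·8.500²·sin(360°/16) = 221.19 mm²); the cube at (16, 14) is absent (z outside [4.5, 14.5]); the r=6.5 cylinder at (12, 8) gives a regular 16-gon of circumradius 6.5 (constant along its height) (area = (16/2)·6.500²·sin(360°/16) = 129.35 mm²); Taking the first minus the rest: starting from the r=8.5 cylinder (221.19 mm²), the r=6.5 cylinder at (12, 8) partially overlaps it — only the 0.92 mm² overlap (of its 129.35 mm²) is removed, clipping the outline — area = 220.27 mm²; (whole slice rotated 55° about Z — lengths, areas and connectivity unchanged). Checking containment: the cross-section at z = 15.3 is a subset of the cross-section at z = 4.8.

entirely on top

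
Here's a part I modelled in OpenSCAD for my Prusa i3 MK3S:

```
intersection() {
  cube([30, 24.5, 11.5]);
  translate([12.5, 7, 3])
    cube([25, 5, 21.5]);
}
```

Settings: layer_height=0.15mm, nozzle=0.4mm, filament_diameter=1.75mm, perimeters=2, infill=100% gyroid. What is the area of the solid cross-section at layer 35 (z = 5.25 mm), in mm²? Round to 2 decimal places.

At z = 5.25 mm: the cube (footprint 30×24.5) is included at this height (area 735.00 mm²); the cube at (12.5, 7) (footprint 25×5) is included at this height (area 125.00 mm²); Taking the intersection: the 25×5 cube at (12.5, 7) partially overlaps the 30×24.5 cube; clipping to the common part keeps 87.50 mm² — area = 87.50 mm². Overall, the cross-section is a single solid region. Net area = 87.50 mm².

87.50 mm²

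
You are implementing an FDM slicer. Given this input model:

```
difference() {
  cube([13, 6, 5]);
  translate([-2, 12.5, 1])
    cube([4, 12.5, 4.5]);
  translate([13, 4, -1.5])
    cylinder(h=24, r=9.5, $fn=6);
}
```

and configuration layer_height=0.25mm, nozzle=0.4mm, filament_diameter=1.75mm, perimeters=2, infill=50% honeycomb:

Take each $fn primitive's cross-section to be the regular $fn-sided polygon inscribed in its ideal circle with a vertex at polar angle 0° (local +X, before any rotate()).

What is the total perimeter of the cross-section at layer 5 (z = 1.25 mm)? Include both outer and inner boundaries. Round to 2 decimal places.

23.39 mm

At z = 1.25 mm: the cube (footprint 13×6) is included at this height (perimeter 38.00 mm); the cube at (-2, 12.5) is present — its section is the full 4×12.5 rectangle (perimeter 33.00 mm); the cylinder at (13, 4): section is a regular 6-gon, circumradius r=9.5 (perimeter = 2·6·9.500·sin(180°/6) = 57.00 mm); Taking the first minus the rest: starting from the 13×6 cube, the 4×12.5 cube at (-2, 12.5) misses the remaining region (no effect); the r=9.5 cylinder at (13, 4) partially overlaps it — only the 51.23 mm² overlap (of its 234.48 mm²) is removed, clipping the outline — boundary = 23.39 mm. Overall, the cross-section is a single solid region. Total boundary length (outer) = 23.39 mm.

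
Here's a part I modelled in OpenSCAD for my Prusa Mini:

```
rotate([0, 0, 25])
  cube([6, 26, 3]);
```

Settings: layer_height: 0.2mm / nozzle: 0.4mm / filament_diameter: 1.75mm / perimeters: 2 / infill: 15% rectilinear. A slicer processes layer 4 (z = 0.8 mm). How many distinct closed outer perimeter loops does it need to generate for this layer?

1

At z = 0.8 mm: the 6×26 cube contributes its full rectangle; (whole slice rotated 25° about Z — lengths, areas and connectivity unchanged). The result has 1 disconnected region.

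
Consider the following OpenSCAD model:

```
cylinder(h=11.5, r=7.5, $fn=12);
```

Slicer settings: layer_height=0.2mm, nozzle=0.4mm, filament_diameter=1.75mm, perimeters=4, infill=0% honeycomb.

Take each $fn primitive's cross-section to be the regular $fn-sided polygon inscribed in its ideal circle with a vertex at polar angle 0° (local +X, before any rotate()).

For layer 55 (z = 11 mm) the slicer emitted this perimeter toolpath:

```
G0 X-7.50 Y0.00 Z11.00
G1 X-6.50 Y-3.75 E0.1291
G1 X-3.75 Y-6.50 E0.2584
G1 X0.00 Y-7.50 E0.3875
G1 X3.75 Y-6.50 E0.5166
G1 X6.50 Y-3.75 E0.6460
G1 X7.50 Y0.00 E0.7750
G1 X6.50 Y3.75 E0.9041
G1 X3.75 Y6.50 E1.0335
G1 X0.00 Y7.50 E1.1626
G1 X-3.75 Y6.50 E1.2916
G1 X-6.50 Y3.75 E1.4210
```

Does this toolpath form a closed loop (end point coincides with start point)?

no

Start point (G0): (-7.50, 0.00). End point (last G1): the path does not return to the start — open.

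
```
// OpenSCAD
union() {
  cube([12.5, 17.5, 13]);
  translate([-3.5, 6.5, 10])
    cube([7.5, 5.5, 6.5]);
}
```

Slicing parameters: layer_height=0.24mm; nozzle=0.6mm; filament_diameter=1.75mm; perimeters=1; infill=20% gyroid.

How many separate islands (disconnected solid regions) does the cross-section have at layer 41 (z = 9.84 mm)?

At z = 9.84 mm: the 12.5×17.5 cube contributes its full rectangle; the cube at (-3.5, 6.5) does not reach this height (z outside [10, 16.5]); Combining (union): only the 12.5×17.5 cube is present, so the union is just that shape — 1 connected region. Overall, the cross-section is a single solid region. Island count = 1.

1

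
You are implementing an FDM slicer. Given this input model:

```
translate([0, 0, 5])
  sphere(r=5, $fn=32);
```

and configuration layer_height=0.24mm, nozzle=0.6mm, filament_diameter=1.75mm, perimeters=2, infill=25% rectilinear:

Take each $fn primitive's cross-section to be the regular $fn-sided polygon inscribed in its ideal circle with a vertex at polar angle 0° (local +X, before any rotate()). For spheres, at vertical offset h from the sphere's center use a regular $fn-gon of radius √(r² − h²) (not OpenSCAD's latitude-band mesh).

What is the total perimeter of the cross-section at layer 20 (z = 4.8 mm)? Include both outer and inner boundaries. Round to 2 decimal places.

At z = 4.8 mm: the sphere: section is a regular 32-gon, circumradius = √(r²−h²) = √(5²−0.2²) = 4.996 (perimeter = 2·32·4.996·sin(180°/32) = 31.34 mm). Overall, the cross-section is a single solid region. Total boundary length (outer) = 31.34 mm.

31.34 mm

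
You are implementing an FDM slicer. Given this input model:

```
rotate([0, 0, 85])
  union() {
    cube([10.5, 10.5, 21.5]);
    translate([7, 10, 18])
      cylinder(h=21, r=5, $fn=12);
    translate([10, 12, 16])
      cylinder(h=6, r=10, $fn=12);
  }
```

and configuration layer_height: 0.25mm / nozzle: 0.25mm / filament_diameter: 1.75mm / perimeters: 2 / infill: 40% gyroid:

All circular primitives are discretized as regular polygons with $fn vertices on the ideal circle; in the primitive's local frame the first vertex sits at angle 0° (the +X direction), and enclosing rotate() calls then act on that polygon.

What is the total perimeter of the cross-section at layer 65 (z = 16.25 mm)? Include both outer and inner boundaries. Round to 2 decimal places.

At z = 16.25 mm: the cube (footprint 10.5×10.5) is included at this height (perimeter 42.00 mm); the cylinder at (7, 10) is absent (z outside [18, 39]); the r=10 cylinder at (10, 12) contributes a regular 12-gon of circumradius 10 (perimeter = 2·12·10.000·sin(180°/12) = 62.12 mm); Taking the union: the regions partially overlap (shared area 64.52 mm²), so the edge portions inside another operand are dropped and the merged outline is re-measured after clipping — boundary = 71.16 mm; (whole slice rotated 85° about Z — lengths, areas and connectivity unchanged). Overall, the cross-section is a single solid region. Total boundary length (outer) = 71.16 mm.

71.16 mm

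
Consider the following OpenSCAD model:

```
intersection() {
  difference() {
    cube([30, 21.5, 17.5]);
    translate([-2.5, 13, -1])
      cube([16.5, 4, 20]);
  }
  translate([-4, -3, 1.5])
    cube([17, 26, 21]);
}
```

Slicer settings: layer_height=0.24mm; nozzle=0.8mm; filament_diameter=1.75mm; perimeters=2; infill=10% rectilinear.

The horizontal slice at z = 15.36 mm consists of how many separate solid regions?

2

At z = 15.36 mm: the cube (footprint 30×21.5) is included at this height; the 16.5×4 cube at (-2.5, 13) contributes its full rectangle; Taking the first minus the rest: starting from the 30×21.5 cube, the 16.5×4 cube at (-2.5, 13) partially overlaps it — only the 56.00 mm² overlap (of its 66.00 mm²) is removed, clipping the outline — 1 connected region; the cube at (-4, -3) (footprint 17×26) is included at this height; Keeping only the common overlap: the 17×26 cube at (-4, -3) partially overlaps that combined region; clipping to the common part keeps 227.50 mm² — 2 connected regions. The result has 2 disconnected regions.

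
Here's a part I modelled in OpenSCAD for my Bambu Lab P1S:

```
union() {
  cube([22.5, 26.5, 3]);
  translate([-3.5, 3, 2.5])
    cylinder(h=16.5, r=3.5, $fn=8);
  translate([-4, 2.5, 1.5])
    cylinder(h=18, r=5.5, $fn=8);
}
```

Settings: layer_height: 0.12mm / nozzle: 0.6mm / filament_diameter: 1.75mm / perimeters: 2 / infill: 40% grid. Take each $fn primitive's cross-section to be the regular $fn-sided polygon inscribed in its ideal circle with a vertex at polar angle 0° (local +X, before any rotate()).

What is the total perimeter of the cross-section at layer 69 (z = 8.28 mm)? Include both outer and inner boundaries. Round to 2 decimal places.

At z = 8.28 mm: the cube does not reach this height (z outside [0, 3]); the r=3.5 cylinder at (-3.5, 3) gives a regular 8-gon of circumradius 3.5 (constant along its height) (perimeter = 2·8·3.500·sin(180°/8) = 21.43 mm); the r=5.5 cylinder at (-4, 2.5) contributes a regular 8-gon of circumradius 5.5 (perimeter = 2·8·5.500·sin(180°/8) = 33.68 mm); Taking the union: the r=3.5 cylinder at (-3.5, 3) lies entirely inside the r=5.5 cylinder at (-4, 2.5), so the union is just the r=5.5 cylinder at (-4, 2.5) — boundary = 33.68 mm. Overall, the cross-section is a single solid region. Total boundary length (outer) = 33.68 mm.

33.68 mm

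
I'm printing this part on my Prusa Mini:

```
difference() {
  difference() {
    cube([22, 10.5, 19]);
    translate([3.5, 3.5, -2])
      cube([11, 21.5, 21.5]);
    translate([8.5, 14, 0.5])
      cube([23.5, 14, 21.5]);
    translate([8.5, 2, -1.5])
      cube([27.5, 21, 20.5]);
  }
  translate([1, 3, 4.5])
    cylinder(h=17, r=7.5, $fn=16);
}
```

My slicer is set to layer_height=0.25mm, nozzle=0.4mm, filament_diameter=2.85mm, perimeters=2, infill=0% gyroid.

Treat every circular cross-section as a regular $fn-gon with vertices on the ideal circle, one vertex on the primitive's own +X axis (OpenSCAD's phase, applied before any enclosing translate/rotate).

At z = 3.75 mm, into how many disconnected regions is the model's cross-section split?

1

At z = 3.75 mm: the cube (footprint 22×10.5) is included at this height; the cube at (3.5, 3.5) (footprint 11×21.5) is included at this height; the cube at (8.5, 14) is present — its section is the full 23.5×14 rectangle; the cube at (8.5, 2) is present — its section is the full 27.5×21 rectangle; After the difference (first − rest): starting from the 22×10.5 cube, the 11×21.5 cube at (3.5, 3.5) partially overlaps it — only the 77.00 mm² overlap (of its 236.50 mm²) is removed, clipping the outline; the 23.5×14 cube at (8.5, 14) misses the remaining region (no effect); the 27.5×21 cube at (8.5, 2) partially overlaps it — only the 72.75 mm² overlap (of its 577.50 mm²) is removed, clipping the outline — 1 connected region; the cylinder at (1, 3) is absent (z outside [4.5, 21.5]); Subtracting the remaining from the first: none of the subtracted shapes is present at this height, so that combined region is unchanged — 1 connected region. The result has 1 disconnected region.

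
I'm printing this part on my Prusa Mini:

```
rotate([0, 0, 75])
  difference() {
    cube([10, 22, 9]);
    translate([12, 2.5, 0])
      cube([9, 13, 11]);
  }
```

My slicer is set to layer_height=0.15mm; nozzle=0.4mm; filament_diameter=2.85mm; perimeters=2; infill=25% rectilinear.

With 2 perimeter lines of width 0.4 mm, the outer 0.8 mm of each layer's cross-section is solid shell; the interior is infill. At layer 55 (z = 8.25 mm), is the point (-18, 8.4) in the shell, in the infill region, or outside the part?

infill

At z = 8.25 mm: the 10×22 cube contributes its full rectangle; the cube at (12, 2.5) (footprint 9×13) is included at this height; After the difference (first − rest): starting from the 10×22 cube, the 9×13 cube at (12, 2.5) misses the remaining region (no effect) — 1 connected region; (rotated 75° about Z; rotation is an isometry so areas/perimeters/island counts are preserved). Overall, the cross-section is a single solid region. Undo the 75° rotation: the query point maps to (3.455, 19.561) in the un-rotated model frame. The nearest boundary edge runs (0.00, 22.00)→(10.00, 22.00); distance from the point to it = 2.44 mm. The point is inside the cross-section and 2.44 mm from the nearest boundary — more than the 0.8 mm shell width (2 × 0.4), so it's in the infill interior.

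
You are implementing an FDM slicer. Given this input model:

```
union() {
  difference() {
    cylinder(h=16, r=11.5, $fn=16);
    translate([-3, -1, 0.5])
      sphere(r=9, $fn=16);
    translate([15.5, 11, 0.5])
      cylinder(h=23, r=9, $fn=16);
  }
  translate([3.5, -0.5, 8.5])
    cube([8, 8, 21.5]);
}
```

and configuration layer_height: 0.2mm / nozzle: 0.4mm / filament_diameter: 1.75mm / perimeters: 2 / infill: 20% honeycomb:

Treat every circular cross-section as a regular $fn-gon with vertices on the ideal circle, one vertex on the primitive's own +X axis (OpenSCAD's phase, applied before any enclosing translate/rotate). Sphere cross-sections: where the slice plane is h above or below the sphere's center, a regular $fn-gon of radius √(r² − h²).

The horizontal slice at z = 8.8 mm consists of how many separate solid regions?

1

At z = 8.8 mm: the r=11.5 cylinder gives a regular 16-gon of circumradius 11.5 (constant along its height); the r=9 sphere at (-3, -1) contributes a regular 16-gon of circumradius √(9²−8.3²) = 3.480; the r=9 cylinder at (15.5, 11) gives a regular 16-gon of circumradius 9 (constant along its height); After the difference (first − rest): starting from the r=11.5 cylinder, the r=9 sphere at (-3, -1) lies wholly inside it (removes its full 37.07 mm² and its 21.72 mm outline becomes a hole wall); the r=9 cylinder at (15.5, 11) partially overlaps it — only the 5.80 mm² overlap (of its 247.98 mm²) is removed, clipping the outline — 1 connected region with 1 hole; the cube at (3.5, -0.5) (footprint 8×8) is included at this height; Taking the union: the regions partially overlap (shared area 51.53 mm²), so overlapping operands fuse into one piece — 1 connected region with 1 hole. The result has 1 disconnected region.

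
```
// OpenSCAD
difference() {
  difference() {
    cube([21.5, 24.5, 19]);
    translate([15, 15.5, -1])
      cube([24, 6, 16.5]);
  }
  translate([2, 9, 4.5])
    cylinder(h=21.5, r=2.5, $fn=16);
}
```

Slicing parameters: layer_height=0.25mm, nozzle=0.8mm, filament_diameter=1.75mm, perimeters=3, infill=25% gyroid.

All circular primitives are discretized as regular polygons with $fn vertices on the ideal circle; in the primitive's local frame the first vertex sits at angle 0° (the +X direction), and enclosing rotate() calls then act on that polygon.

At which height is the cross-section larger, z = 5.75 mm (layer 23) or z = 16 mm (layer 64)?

Layer 23 (z = 5.75): the cube is present — its section is the full 21.5×24.5 rectangle (area 526.75 mm²); the 24×6 cube at (15, 15.5) contributes its full rectangle (area 144.00 mm²); Subtracting the remaining from the first: starting from the 21.5×24.5 cube (526.75 mm²), the 24×6 cube at (15, 15.5) partially overlaps it — only the 39.00 mm² overlap (of its 144.00 mm²) is removed, clipping the outline — area = 487.75 mm²; the cylinder at (2, 9): section is a regular 16-gon, circumradius r=2.5 (area = (16/2)·2.500²·sin(360°/16) = 19.13 mm²); Subtracting the remaining from the first: starting from that combined region (487.75 mm²), the r=2.5 cylinder at (2, 9) partially overlaps it — only the 18.22 mm² overlap (of its 19.13 mm²) is removed, clipping the outline — area = 469.53 mm². So its area = 469.53 mm². Layer 64 (z = 16): the cube is present — its section is the full 21.5×24.5 rectangle (area 526.75 mm²); the cube at (15, 15.5) is not intersected at this z (z outside [-1, 15.5]); Taking the first minus the rest: none of the subtracted shapes is present at this height, so the 21.5×24.5 cube is unchanged — area = 526.75 mm²; the r=2.5 cylinder at (2, 9) gives a regular 16-gon of circumradius 2.5 (constant along its height) (area = (16/2)·2.500²·sin(360°/16) = 19.13 mm²); After the difference (first − rest): starting from the result so far (526.75 mm²), the r=2.5 cylinder at (2, 9) partially overlaps it — only the 18.22 mm² overlap (of its 19.13 mm²) is removed, clipping the outline — area = 508.53 mm². So its area = 508.53 mm². Layer 64 is larger (508.53 vs 469.53 mm²).

layer 64 (z = 16 mm)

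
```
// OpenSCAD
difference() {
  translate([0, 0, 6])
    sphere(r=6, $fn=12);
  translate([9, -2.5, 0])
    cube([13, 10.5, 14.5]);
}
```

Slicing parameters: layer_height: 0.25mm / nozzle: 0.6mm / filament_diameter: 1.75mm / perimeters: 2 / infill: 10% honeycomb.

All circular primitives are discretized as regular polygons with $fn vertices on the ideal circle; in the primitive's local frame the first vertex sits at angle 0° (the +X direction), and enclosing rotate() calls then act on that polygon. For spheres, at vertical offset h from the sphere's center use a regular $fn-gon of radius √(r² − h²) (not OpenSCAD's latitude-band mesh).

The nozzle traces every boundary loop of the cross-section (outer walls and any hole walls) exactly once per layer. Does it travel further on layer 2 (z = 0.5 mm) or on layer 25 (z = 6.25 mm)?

layer 25 (z = 6.25 mm)

Layer 2 (z = 0.5): the sphere: section is a regular 12-gon, circumradius = √(r²−h²) = √(6²−5.5²) = 2.398 (perimeter = 2·12·2.398·sin(180°/12) = 14.90 mm); the cube at (9, -2.5) (footprint 13×10.5) is included at this height (perimeter 47.00 mm); After the difference (first − rest): starting from the r=6 sphere, the 13×10.5 cube at (9, -2.5) misses the remaining region (no effect) — boundary = 14.90 mm. So its perimeter = 14.90 mm. Layer 25 (z = 6.25): the r=6 sphere slices to a regular 12-gon of circumradius 5.995 (√(r²−h²) with h=0.25 from center) (perimeter = 2·12·5.995·sin(180°/12) = 37.24 mm); the cube at (9, -2.5) is present — its section is the full 13×10.5 rectangle (perimeter 47.00 mm); Taking the first minus the rest: starting from the r=6 sphere, the 13×10.5 cube at (9, -2.5) misses the remaining region (no effect) — boundary = 37.24 mm. So its perimeter = 37.24 mm. Layer 25 is larger (37.24 vs 14.90 mm).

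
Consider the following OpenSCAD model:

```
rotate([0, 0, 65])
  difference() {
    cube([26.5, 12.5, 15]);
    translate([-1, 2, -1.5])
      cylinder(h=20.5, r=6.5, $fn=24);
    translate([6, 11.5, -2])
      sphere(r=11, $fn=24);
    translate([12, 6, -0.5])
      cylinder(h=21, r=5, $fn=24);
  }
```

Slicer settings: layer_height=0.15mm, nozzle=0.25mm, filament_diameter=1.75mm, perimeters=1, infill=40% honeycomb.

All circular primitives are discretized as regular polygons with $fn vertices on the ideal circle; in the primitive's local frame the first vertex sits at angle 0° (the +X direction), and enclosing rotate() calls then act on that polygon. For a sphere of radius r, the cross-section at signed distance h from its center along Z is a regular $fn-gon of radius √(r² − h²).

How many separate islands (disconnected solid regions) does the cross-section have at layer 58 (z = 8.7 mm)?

At z = 8.7 mm: the cube is present — its section is the full 26.5×12.5 rectangle; the cylinder at (-1, 2): section is a regular 24-gon, circumradius r=6.5; the sphere at (6, 11.5): section is a regular 24-gon, circumradius = √(r²−h²) = √(11²−10.7²) = 2.551; the cylinder at (12, 6): section is a regular 24-gon, circumradius r=5; After the difference (first − rest): starting from the 26.5×12.5 cube, the r=6.5 cylinder at (-1, 2) partially overlaps it — only the 37.09 mm² overlap (of its 131.22 mm²) is removed, clipping the outline; the r=11 sphere at (6, 11.5) partially overlaps it — only the 15.05 mm² overlap (of its 20.22 mm²) is removed, clipping the outline; the r=5 cylinder at (12, 6) lies wholly inside it (removes its full 77.65 mm² and its 31.33 mm outline becomes a hole wall) — 1 connected region with 1 hole; (whole slice rotated 65° about Z — lengths, areas and connectivity unchanged). Overall, the cross-section is one region with 1 hole. Island count = 1.

1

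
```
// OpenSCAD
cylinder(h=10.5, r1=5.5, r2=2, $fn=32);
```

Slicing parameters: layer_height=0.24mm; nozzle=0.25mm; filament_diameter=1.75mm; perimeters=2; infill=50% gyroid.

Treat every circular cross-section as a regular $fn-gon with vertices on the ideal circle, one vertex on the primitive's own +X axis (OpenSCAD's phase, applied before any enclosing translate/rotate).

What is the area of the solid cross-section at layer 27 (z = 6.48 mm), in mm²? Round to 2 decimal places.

At z = 6.48 mm: the cone (r1=5.5→r2=2) has section circumradius 3.340 here — a regular 32-gon (area = (32/2)·3.340²·sin(360°/32) = 34.82 mm²). Overall, the cross-section is a single solid region. Net area = 34.82 mm².

34.82 mm²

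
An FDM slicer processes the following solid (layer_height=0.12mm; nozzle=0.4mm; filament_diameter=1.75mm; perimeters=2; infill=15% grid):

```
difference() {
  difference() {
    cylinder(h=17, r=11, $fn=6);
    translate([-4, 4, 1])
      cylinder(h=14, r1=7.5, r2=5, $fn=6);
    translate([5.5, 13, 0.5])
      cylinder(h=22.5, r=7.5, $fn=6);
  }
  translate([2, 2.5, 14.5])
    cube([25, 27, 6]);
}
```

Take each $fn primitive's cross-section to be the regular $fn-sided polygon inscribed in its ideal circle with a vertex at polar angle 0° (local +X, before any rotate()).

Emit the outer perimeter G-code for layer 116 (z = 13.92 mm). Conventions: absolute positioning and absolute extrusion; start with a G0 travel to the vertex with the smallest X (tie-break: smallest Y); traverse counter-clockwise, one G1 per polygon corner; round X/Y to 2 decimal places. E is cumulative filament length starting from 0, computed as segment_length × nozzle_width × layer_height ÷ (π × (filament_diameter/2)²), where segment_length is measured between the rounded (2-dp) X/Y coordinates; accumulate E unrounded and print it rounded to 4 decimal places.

At z = 13.92 mm: the cylinder: section is a regular 6-gon, circumradius r=11; the cone at (-4, 4) (r1=7.5→r2=5) has section circumradius 5.193 here — a regular 6-gon; the cylinder at (5.5, 13): section is a regular 6-gon, circumradius r=7.5; Taking the first minus the rest: starting from the r=11 cylinder, the cone at (-4, 4) partially overlaps it — only the 67.69 mm² overlap (of its 70.06 mm²) is removed, clipping the outline; the r=7.5 cylinder at (5.5, 13) partially overlaps it — only the 16.60 mm² overlap (of its 146.14 mm²) is removed, clipping the outline — 1 connected region; the cube at (2, 2.5) does not reach this height (z outside [14.5, 20.5]); After the difference (first − rest): none of the subtracted shapes is present at this height, so the result so far is unchanged — 1 connected region. The outline is a single polygon with 14 vertices. Extrusion per mm of travel: 0.4 × 0.12 / (π × 0.875²) = 0.019956. Accumulating E over each segment gives final E = 1.7020.

G0 X-11.00 Y0.00 Z13.92
G1 X-5.50 Y-9.53 E0.2196
G1 X5.50 Y-9.53 E0.4391
G1 X11.00 Y0.00 E0.6587
G1 X7.24 Y6.50 E0.8085
G1 X1.75 Y6.50 E0.9181
G1 X0.01 Y9.53 E0.9878
G1 X-5.50 Y9.53 E1.0978
G1 X-6.09 Y8.50 E1.1215
G1 X-1.40 Y8.50 E1.2151
G1 X1.19 Y4.00 E1.3187
G1 X-1.40 Y-0.50 E1.4223
G1 X-6.60 Y-0.50 E1.5261
G1 X-8.94 Y3.57 E1.6197
G1 X-11.00 Y0.00 E1.7020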